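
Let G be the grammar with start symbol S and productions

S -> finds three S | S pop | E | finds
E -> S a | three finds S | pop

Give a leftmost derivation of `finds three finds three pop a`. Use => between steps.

S => finds three S => finds three E => finds three S a => finds three finds three S a => finds three finds three E a => finds three finds three pop a

S => finds three S   [S -> finds three S]
finds three S => finds three E   [S -> E]
finds three E => finds three S a   [E -> S a]
finds three S a => finds three finds three S a   [S -> finds three S]
finds three finds three S a => finds three finds three E a   [S -> E]
finds three finds three E a => finds three finds three pop a   [E -> pop]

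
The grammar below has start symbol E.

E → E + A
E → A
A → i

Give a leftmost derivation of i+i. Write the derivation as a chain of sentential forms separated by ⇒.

E⇒E+A⇒A+A⇒i+A⇒i+i

E ⇒ E+A   [E → E + A]
E+A ⇒ A+A   [E → A]
A+A ⇒ i+A   [A → i]
i+A ⇒ i+i   [A → i]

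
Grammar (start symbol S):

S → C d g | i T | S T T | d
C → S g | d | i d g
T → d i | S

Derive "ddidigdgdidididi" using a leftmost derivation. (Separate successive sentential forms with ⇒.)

S ⇒ STT ⇒ STTTT ⇒ CdgTTTT ⇒ SgdgTTTT ⇒ STTgdgTTTT ⇒ dTTgdgTTTT ⇒ ddiTgdgTTTT ⇒ ddidigdgTTTT ⇒ ddidigdgdiTTT ⇒ ddidigdgdidiTT ⇒ ddidigdgdididiT ⇒ ddidigdgdidididi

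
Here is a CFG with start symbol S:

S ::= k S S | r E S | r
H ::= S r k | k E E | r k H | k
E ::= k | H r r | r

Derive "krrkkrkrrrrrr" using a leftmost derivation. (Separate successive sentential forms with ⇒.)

S ⇒ kSS   [S ::= k S S]
kSS ⇒ krESS   [S ::= r E S]
krESS ⇒ krrSS   [E ::= r]
krrSS ⇒ krrkSSS   [S ::= k S S]
krrkSSS ⇒ krrkkSSSS   [S ::= k S S]
krrkkSSSS ⇒ krrkkrESSSS   [S ::= r E S]
krrkkrESSSS ⇒ krrkkrHrrSSSS   [E ::= H r r]
krrkkrHrrSSSS ⇒ krrkkrkrrSSSS   [H ::= k]
krrkkrkrrSSSS ⇒ krrkkrkrrrSSS   [S ::= r]
krrkkrkrrrSSS ⇒ krrkkrkrrrrSS   [S ::= r]
krrkkrkrrrrSS ⇒ krrkkrkrrrrrS   [S ::= r]
krrkkrkrrrrrS ⇒ krrkkrkrrrrrr   [S ::= r]

S ⇒ kSS ⇒ krESS ⇒ krrSS ⇒ krrkSSS ⇒ krrkkSSSS ⇒ krrkkrESSSS ⇒ krrkkrHrrSSSS ⇒ krrkkrkrrSSSS ⇒ krrkkrkrrrSSS ⇒ krrkkrkrrrrSS ⇒ krrkkrkrrrrrS ⇒ krrkkrkrrrrrr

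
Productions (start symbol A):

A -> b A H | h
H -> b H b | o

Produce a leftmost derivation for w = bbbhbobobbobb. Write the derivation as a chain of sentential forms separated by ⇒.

A ⇒ bAH ⇒ bbAHH ⇒ bbbAHHH ⇒ bbbhHHH ⇒ bbbhbHbHH ⇒ bbbhbobHH ⇒ bbbhboboH ⇒ bbbhbobobHb ⇒ bbbhbobobbHbb ⇒ bbbhbobobbobb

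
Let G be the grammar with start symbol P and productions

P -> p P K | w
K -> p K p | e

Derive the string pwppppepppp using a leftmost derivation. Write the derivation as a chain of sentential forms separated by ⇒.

P ⇒ pPK   [P -> p P K]
pPK ⇒ pwK   [P -> w]
pwK ⇒ pwpKp   [K -> p K p]
pwpKp ⇒ pwppKpp   [K -> p K p]
pwppKpp ⇒ pwpppKppp   [K -> p K p]
pwpppKppp ⇒ pwppppKpppp   [K -> p K p]
pwppppKpppp ⇒ pwppppepppp   [K -> e]

P⇒pPK⇒pwK⇒pwpKp⇒pwppKpp⇒pwpppKppp⇒pwppppKpppp⇒pwppppepppp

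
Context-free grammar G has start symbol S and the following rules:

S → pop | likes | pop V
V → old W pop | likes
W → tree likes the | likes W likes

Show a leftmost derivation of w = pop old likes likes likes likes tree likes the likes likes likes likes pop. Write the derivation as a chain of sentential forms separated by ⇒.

S ⇒ pop V ⇒ pop old W pop ⇒ pop old likes W likes pop ⇒ pop old likes likes W likes likes pop ⇒ pop old likes likes likes W likes likes likes pop ⇒ pop old likes likes likes likes W likes likes likes likes pop ⇒ pop old likes likes likes likes tree likes the likes likes likes likes pop

S ⇒ pop V   [S → pop V]
pop V ⇒ pop old W pop   [V → old W pop]
pop old W pop ⇒ pop old likes W likes pop   [W → likes W likes]
pop old likes W likes pop ⇒ pop old likes likes W likes likes pop   [W → likes W likes]
pop old likes likes W likes likes pop ⇒ pop old likes likes likes W likes likes likes pop   [W → likes W likes]
pop old likes likes likes W likes likes likes pop ⇒ pop old likes likes likes likes W likes likes likes likes pop   [W → likes W likes]
pop old likes likes likes likes W likes likes likes likes pop ⇒ pop old likes likes likes likes tree likes the likes likes likes likes pop   [W → tree likes the]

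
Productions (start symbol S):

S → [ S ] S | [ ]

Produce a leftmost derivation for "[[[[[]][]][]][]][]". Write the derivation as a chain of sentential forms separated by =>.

S => [S]S => [[S]S]S => [[[S]S]S]S => [[[[S]S]S]S]S => [[[[[]]S]S]S]S => [[[[[]][]]S]S]S => [[[[[]][]][]]S]S => [[[[[]][]][]][]]S => [[[[[]][]][]][]][]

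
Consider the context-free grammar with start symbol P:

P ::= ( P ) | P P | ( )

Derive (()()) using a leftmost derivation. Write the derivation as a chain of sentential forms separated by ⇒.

P ⇒ (P)   [P ::= ( P )]
(P) ⇒ (PP)   [P ::= P P]
(PP) ⇒ (()P)   [P ::= ( )]
(()P) ⇒ (()())   [P ::= ( )]

P⇒(P)⇒(PP)⇒(()P)⇒(()())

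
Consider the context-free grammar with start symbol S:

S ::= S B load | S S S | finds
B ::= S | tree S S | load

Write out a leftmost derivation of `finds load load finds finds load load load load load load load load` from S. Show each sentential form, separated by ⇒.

S ⇒ S B load ⇒ S B load B load ⇒ S B load B load B load ⇒ S B load B load B load B load ⇒ S S S B load B load B load B load ⇒ S B load S S B load B load B load B load ⇒ finds B load S S B load B load B load B load ⇒ finds load load S S B load B load B load B load ⇒ finds load load finds S B load B load B load B load ⇒ finds load load finds finds B load B load B load B load ⇒ finds load load finds finds load load B load B load B load ⇒ finds load load finds finds load load load load B load B load ⇒ finds load load finds finds load load load load load load B load ⇒ finds load load finds finds load load load load load load load load

S ⇒ S B load   [S ::= S B load]
S B load ⇒ S B load B load   [S ::= S B load]
S B load B load ⇒ S B load B load B load   [S ::= S B load]
S B load B load B load ⇒ S B load B load B load B load   [S ::= S B load]
S B load B load B load B load ⇒ S S S B load B load B load B load   [S ::= S S S]
S S S B load B load B load B load ⇒ S B load S S B load B load B load B load   [S ::= S B load]
S B load S S B load B load B load B load ⇒ finds B load S S B load B load B load B load   [S ::= finds]
finds B load S S B load B load B load B load ⇒ finds load load S S B load B load B load B load   [B ::= load]
finds load load S S B load B load B load B load ⇒ finds load load finds S B load B load B load B load   [S ::= finds]
finds load load finds S B load B load B load B load ⇒ finds load load finds finds B load B load B load B load   [S ::= finds]
finds load load finds finds B load B load B load B load ⇒ finds load load finds finds load load B load B load B load   [B ::= load]
finds load load finds finds load load B load B load B load ⇒ finds load load finds finds load load load load B load B load   [B ::= load]
finds load load finds finds load load load load B load B load ⇒ finds load load finds finds load load load load load load B load   [B ::= load]
finds load load finds finds load load load load load load B load ⇒ finds load load finds finds load load load load load load load load   [B ::= load]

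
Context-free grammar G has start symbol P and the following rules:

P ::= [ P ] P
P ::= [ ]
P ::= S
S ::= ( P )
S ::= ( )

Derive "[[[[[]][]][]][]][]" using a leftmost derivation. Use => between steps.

P => [P]P => [[P]P]P => [[[P]P]P]P => [[[[P]P]P]P]P => [[[[[]]P]P]P]P => [[[[[]][]]P]P]P => [[[[[]][]][]]P]P => [[[[[]][]][]][]]P => [[[[[]][]][]][]][]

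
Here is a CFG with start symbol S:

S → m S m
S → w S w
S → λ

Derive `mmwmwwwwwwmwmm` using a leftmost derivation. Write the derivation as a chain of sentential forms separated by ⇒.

S ⇒ mSm   [S → m S m]
mSm ⇒ mmSmm   [S → m S m]
mmSmm ⇒ mmwSwmm   [S → w S w]
mmwSwmm ⇒ mmwmSmwmm   [S → m S m]
mmwmSmwmm ⇒ mmwmwSwmwmm   [S → w S w]
mmwmwSwmwmm ⇒ mmwmwwSwwmwmm   [S → w S w]
mmwmwwSwwmwmm ⇒ mmwmwwwSwwwmwmm   [S → w S w]
mmwmwwwSwwwmwmm ⇒ mmwmwwwwwwmwmm   [S → λ]

S⇒mSm⇒mmSmm⇒mmwSwmm⇒mmwmSmwmm⇒mmwmwSwmwmm⇒mmwmwwSwwmwmm⇒mmwmwwwSwwwmwmm⇒mmwmwwwwwwmwmm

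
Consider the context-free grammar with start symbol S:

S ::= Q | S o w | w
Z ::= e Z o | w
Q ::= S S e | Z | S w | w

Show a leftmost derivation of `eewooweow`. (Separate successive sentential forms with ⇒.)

S ⇒ Sow ⇒ Qow ⇒ SSeow ⇒ QSeow ⇒ ZSeow ⇒ eZoSeow ⇒ eeZooSeow ⇒ eewooSeow ⇒ eewooweow

S ⇒ Sow   [S ::= S o w]
Sow ⇒ Qow   [S ::= Q]
Qow ⇒ SSeow   [Q ::= S S e]
SSeow ⇒ QSeow   [S ::= Q]
QSeow ⇒ ZSeow   [Q ::= Z]
ZSeow ⇒ eZoSeow   [Z ::= e Z o]
eZoSeow ⇒ eeZooSeow   [Z ::= e Z o]
eeZooSeow ⇒ eewooSeow   [Z ::= w]
eewooSeow ⇒ eewooweow   [S ::= w]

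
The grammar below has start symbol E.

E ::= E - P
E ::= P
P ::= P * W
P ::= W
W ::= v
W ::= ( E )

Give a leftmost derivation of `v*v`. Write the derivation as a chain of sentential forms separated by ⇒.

E⇒P⇒P*W⇒W*W⇒v*W⇒v*v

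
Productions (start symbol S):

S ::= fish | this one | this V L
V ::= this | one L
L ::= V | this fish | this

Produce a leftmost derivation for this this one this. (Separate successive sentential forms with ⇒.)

S ⇒ this V L ⇒ this this L ⇒ this this V ⇒ this this one L ⇒ this this one V ⇒ this this one this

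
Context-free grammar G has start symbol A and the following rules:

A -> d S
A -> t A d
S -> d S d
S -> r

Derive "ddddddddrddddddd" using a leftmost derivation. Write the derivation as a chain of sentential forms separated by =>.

A => dS => ddSd => dddSdd => ddddSddd => dddddSdddd => ddddddSddddd => dddddddSdddddd => ddddddddSddddddd => ddddddddrddddddd

A => dS   [A -> d S]
dS => ddSd   [S -> d S d]
ddSd => dddSdd   [S -> d S d]
dddSdd => ddddSddd   [S -> d S d]
ddddSddd => dddddSdddd   [S -> d S d]
dddddSdddd => ddddddSddddd   [S -> d S d]
ddddddSddddd => dddddddSdddddd   [S -> d S d]
dddddddSdddddd => ddddddddSddddddd   [S -> d S d]
ddddddddSddddddd => ddddddddrddddddd   [S -> r]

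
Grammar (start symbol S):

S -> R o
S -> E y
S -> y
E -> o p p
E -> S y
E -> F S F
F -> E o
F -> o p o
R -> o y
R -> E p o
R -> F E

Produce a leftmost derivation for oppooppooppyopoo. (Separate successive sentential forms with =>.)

S => Ro   [S -> R o]
Ro => FEo   [R -> F E]
FEo => EoEo   [F -> E o]
EoEo => oppoEo   [E -> o p p]
oppoEo => oppoFSFo   [E -> F S F]
oppoFSFo => oppoEoSFo   [F -> E o]
oppoEoSFo => oppooppoSFo   [E -> o p p]
oppooppoSFo => oppooppoEyFo   [S -> E y]
oppooppoEyFo => oppooppooppyFo   [E -> o p p]
oppooppooppyFo => oppooppooppyopoo   [F -> o p o]

S => Ro => FEo => EoEo => oppoEo => oppoFSFo => oppoEoSFo => oppooppoSFo => oppooppoEyFo => oppooppooppyFo => oppooppooppyopoo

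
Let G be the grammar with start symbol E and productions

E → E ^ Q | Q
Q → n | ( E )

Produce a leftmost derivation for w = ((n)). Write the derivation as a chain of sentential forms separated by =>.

E => Q => (E) => (Q) => ((E)) => ((Q)) => ((n))

E => Q   [E → Q]
Q => (E)   [Q → ( E )]
(E) => (Q)   [E → Q]
(Q) => ((E))   [Q → ( E )]
((E)) => ((Q))   [E → Q]
((Q)) => ((n))   [Q → n]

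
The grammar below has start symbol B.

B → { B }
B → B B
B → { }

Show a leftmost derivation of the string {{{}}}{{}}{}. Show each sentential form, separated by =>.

B => BB => {B}B => {{B}}B => {{{}}}B => {{{}}}BB => {{{}}}{B}B => {{{}}}{{}}B => {{{}}}{{}}{}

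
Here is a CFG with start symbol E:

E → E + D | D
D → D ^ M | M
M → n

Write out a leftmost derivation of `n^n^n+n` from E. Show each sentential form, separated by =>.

E => E+D => D+D => D^M+D => D^M^M+D => M^M^M+D => n^M^M+D => n^n^M+D => n^n^n+D => n^n^n+M => n^n^n+n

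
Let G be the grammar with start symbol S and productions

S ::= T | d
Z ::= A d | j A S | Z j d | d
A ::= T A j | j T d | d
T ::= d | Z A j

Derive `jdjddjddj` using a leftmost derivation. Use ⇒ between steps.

S ⇒ T   [S ::= T]
T ⇒ ZAj   [T ::= Z A j]
ZAj ⇒ jASAj   [Z ::= j A S]
jASAj ⇒ jTAjSAj   [A ::= T A j]
jTAjSAj ⇒ jdAjSAj   [T ::= d]
jdAjSAj ⇒ jdjTdjSAj   [A ::= j T d]
jdjTdjSAj ⇒ jdjddjSAj   [T ::= d]
jdjddjSAj ⇒ jdjddjdAj   [S ::= d]
jdjddjdAj ⇒ jdjddjddj   [A ::= d]

S⇒T⇒ZAj⇒jASAj⇒jTAjSAj⇒jdAjSAj⇒jdjTdjSAj⇒jdjddjSAj⇒jdjddjdAj⇒jdjddjddj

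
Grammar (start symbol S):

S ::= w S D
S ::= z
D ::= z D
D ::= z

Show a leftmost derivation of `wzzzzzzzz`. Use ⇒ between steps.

S ⇒ wSD ⇒ wzD ⇒ wzzD ⇒ wzzzD ⇒ wzzzzD ⇒ wzzzzzD ⇒ wzzzzzzD ⇒ wzzzzzzzD ⇒ wzzzzzzzz

S ⇒ wSD   [S ::= w S D]
wSD ⇒ wzD   [S ::= z]
wzD ⇒ wzzD   [D ::= z D]
wzzD ⇒ wzzzD   [D ::= z D]
wzzzD ⇒ wzzzzD   [D ::= z D]
wzzzzD ⇒ wzzzzzD   [D ::= z D]
wzzzzzD ⇒ wzzzzzzD   [D ::= z D]
wzzzzzzD ⇒ wzzzzzzzD   [D ::= z D]
wzzzzzzzD ⇒ wzzzzzzzz   [D ::= z]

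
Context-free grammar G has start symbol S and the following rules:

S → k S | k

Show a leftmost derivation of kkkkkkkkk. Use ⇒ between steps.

S ⇒ kS ⇒ kkS ⇒ kkkS ⇒ kkkkS ⇒ kkkkkS ⇒ kkkkkkS ⇒ kkkkkkkS ⇒ kkkkkkkkS ⇒ kkkkkkkkk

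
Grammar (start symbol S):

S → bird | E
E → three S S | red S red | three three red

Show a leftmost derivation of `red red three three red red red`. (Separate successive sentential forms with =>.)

S => E   [S → E]
E => red S red   [E → red S red]
red S red => red E red   [S → E]
red E red => red red S red red   [E → red S red]
red red S red red => red red E red red   [S → E]
red red E red red => red red three three red red red   [E → three three red]

S => E => red S red => red E red => red red S red red => red red E red red => red red three three red red red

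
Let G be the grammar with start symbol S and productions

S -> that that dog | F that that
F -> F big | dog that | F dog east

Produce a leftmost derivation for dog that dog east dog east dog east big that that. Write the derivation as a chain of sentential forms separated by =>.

S => F that that   [S -> F that that]
F that that => F big that that   [F -> F big]
F big that that => F dog east big that that   [F -> F dog east]
F dog east big that that => F dog east dog east big that that   [F -> F dog east]
F dog east dog east big that that => F dog east dog east dog east big that that   [F -> F dog east]
F dog east dog east dog east big that that => dog that dog east dog east dog east big that that   [F -> dog that]

S => F that that => F big that that => F dog east big that that => F dog east dog east big that that => F dog east dog east dog east big that that => dog that dog east dog east dog east big that that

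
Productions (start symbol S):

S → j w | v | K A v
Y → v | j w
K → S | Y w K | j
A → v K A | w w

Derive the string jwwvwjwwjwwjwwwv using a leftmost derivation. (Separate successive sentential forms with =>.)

S => KAv => YwKAv => jwwKAv => jwwYwKAv => jwwvwKAv => jwwvwYwKAv => jwwvwjwwKAv => jwwvwjwwYwKAv => jwwvwjwwjwwKAv => jwwvwjwwjwwSAv => jwwvwjwwjwwjwAv => jwwvwjwwjwwjwwwv

S => KAv   [S → K A v]
KAv => YwKAv   [K → Y w K]
YwKAv => jwwKAv   [Y → j w]
jwwKAv => jwwYwKAv   [K → Y w K]
jwwYwKAv => jwwvwKAv   [Y → v]
jwwvwKAv => jwwvwYwKAv   [K → Y w K]
jwwvwYwKAv => jwwvwjwwKAv   [Y → j w]
jwwvwjwwKAv => jwwvwjwwYwKAv   [K → Y w K]
jwwvwjwwYwKAv => jwwvwjwwjwwKAv   [Y → j w]
jwwvwjwwjwwKAv => jwwvwjwwjwwSAv   [K → S]
jwwvwjwwjwwSAv => jwwvwjwwjwwjwAv   [S → j w]
jwwvwjwwjwwjwAv => jwwvwjwwjwwjwwwv   [A → w w]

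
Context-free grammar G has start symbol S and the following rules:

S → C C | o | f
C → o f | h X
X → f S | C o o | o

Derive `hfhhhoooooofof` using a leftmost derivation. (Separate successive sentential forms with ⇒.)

S ⇒ CC ⇒ hXC ⇒ hfSC ⇒ hfCCC ⇒ hfhXCC ⇒ hfhCooCC ⇒ hfhhXooCC ⇒ hfhhCooooCC ⇒ hfhhhXooooCC ⇒ hfhhhoooooCC ⇒ hfhhhoooooofC ⇒ hfhhhoooooofof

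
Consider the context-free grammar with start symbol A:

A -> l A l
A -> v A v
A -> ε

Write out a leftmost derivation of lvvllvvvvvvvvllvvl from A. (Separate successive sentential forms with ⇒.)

A ⇒ lAl ⇒ lvAvl ⇒ lvvAvvl ⇒ lvvlAlvvl ⇒ lvvllAllvvl ⇒ lvvllvAvllvvl ⇒ lvvllvvAvvllvvl ⇒ lvvllvvvAvvvllvvl ⇒ lvvllvvvvAvvvvllvvl ⇒ lvvllvvvvvvvvllvvl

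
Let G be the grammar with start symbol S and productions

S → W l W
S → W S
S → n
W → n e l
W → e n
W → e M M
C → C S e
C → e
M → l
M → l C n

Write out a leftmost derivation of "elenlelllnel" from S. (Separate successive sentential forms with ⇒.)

S⇒WS⇒eMMS⇒elCnMS⇒elenMS⇒elenlS⇒elenlWlW⇒elenleMMlW⇒elenlelMlW⇒elenlelllW⇒elenlelllnel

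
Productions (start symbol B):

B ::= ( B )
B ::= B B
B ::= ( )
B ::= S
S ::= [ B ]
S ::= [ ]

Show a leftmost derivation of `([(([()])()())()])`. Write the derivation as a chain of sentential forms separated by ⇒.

B ⇒ (B) ⇒ (S) ⇒ ([B]) ⇒ ([BB]) ⇒ ([(B)B]) ⇒ ([(BB)B]) ⇒ ([(BBB)B]) ⇒ ([((B)BB)B]) ⇒ ([((S)BB)B]) ⇒ ([(([B])BB)B]) ⇒ ([(([()])BB)B]) ⇒ ([(([()])()B)B]) ⇒ ([(([()])()())B]) ⇒ ([(([()])()())()])

B ⇒ (B)   [B ::= ( B )]
(B) ⇒ (S)   [B ::= S]
(S) ⇒ ([B])   [S ::= [ B ]]
([B]) ⇒ ([BB])   [B ::= B B]
([BB]) ⇒ ([(B)B])   [B ::= ( B )]
([(B)B]) ⇒ ([(BB)B])   [B ::= B B]
([(BB)B]) ⇒ ([(BBB)B])   [B ::= B B]
([(BBB)B]) ⇒ ([((B)BB)B])   [B ::= ( B )]
([((B)BB)B]) ⇒ ([((S)BB)B])   [B ::= S]
([((S)BB)B]) ⇒ ([(([B])BB)B])   [S ::= [ B ]]
([(([B])BB)B]) ⇒ ([(([()])BB)B])   [B ::= ( )]
([(([()])BB)B]) ⇒ ([(([()])()B)B])   [B ::= ( )]
([(([()])()B)B]) ⇒ ([(([()])()())B])   [B ::= ( )]
([(([()])()())B]) ⇒ ([(([()])()())()])   [B ::= ( )]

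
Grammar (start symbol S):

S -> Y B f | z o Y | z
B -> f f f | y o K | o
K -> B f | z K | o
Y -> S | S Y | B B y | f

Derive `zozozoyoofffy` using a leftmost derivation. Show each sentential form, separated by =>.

S => zoY => zoS => zozoY => zozoS => zozozoY => zozozoBBy => zozozoyoKBy => zozozoyooBy => zozozoyoofffy

S => zoY   [S -> z o Y]
zoY => zoS   [Y -> S]
zoS => zozoY   [S -> z o Y]
zozoY => zozoS   [Y -> S]
zozoS => zozozoY   [S -> z o Y]
zozozoY => zozozoBBy   [Y -> B B y]
zozozoBBy => zozozoyoKBy   [B -> y o K]
zozozoyoKBy => zozozoyooBy   [K -> o]
zozozoyooBy => zozozoyoofffy   [B -> f f f]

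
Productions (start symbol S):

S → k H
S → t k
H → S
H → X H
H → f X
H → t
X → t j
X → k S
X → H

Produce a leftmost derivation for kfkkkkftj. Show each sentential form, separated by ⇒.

S⇒kH⇒kfX⇒kfkS⇒kfkkH⇒kfkkS⇒kfkkkH⇒kfkkkS⇒kfkkkkH⇒kfkkkkfX⇒kfkkkkftj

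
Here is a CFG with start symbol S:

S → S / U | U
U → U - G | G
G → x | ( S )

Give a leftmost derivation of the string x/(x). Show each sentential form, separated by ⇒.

S ⇒ S/U ⇒ U/U ⇒ G/U ⇒ x/U ⇒ x/G ⇒ x/(S) ⇒ x/(U) ⇒ x/(G) ⇒ x/(x)

S ⇒ S/U   [S → S / U]
S/U ⇒ U/U   [S → U]
U/U ⇒ G/U   [U → G]
G/U ⇒ x/U   [G → x]
x/U ⇒ x/G   [U → G]
x/G ⇒ x/(S)   [G → ( S )]
x/(S) ⇒ x/(U)   [S → U]
x/(U) ⇒ x/(G)   [U → G]
x/(G) ⇒ x/(x)   [G → x]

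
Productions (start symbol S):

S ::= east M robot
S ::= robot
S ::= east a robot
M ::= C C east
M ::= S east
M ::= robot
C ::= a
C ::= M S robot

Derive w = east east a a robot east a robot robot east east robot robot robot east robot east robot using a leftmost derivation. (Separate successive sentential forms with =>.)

S => east M robot => east S east robot => east east M robot east robot => east east C C east robot east robot => east east a C east robot east robot => east east a M S robot east robot east robot => east east a C C east S robot east robot east robot => east east a a C east S robot east robot east robot => east east a a M S robot east S robot east robot east robot => east east a a robot S robot east S robot east robot east robot => east east a a robot east a robot robot east S robot east robot east robot => east east a a robot east a robot robot east east M robot robot east robot east robot => east east a a robot east a robot robot east east robot robot robot east robot east robot

S => east M robot   [S ::= east M robot]
east M robot => east S east robot   [M ::= S east]
east S east robot => east east M robot east robot   [S ::= east M robot]
east east M robot east robot => east east C C east robot east robot   [M ::= C C east]
east east C C east robot east robot => east east a C east robot east robot   [C ::= a]
east east a C east robot east robot => east east a M S robot east robot east robot   [C ::= M S robot]
east east a M S robot east robot east robot => east east a C C east S robot east robot east robot   [M ::= C C east]
east east a C C east S robot east robot east robot => east east a a C east S robot east robot east robot   [C ::= a]
east east a a C east S robot east robot east robot => east east a a M S robot east S robot east robot east robot   [C ::= M S robot]
east east a a M S robot east S robot east robot east robot => east east a a robot S robot east S robot east robot east robot   [M ::= robot]
east east a a robot S robot east S robot east robot east robot => east east a a robot east a robot robot east S robot east robot east robot   [S ::= east a robot]
east east a a robot east a robot robot east S robot east robot east robot => east east a a robot east a robot robot east east M robot robot east robot east robot   [S ::= east M robot]
east east a a robot east a robot robot east east M robot robot east robot east robot => east east a a robot east a robot robot east east robot robot robot east robot east robot   [M ::= robot]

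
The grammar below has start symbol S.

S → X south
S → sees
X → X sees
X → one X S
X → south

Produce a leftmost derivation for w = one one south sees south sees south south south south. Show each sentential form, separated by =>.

S => X south => one X S south => one one X S S south => one one X sees S S south => one one south sees S S south => one one south sees X south S south => one one south sees X sees south S south => one one south sees south sees south S south => one one south sees south sees south X south south => one one south sees south sees south south south south

S => X south   [S → X south]
X south => one X S south   [X → one X S]
one X S south => one one X S S south   [X → one X S]
one one X S S south => one one X sees S S south   [X → X sees]
one one X sees S S south => one one south sees S S south   [X → south]
one one south sees S S south => one one south sees X south S south   [S → X south]
one one south sees X south S south => one one south sees X sees south S south   [X → X sees]
one one south sees X sees south S south => one one south sees south sees south S south   [X → south]
one one south sees south sees south S south => one one south sees south sees south X south south   [S → X south]
one one south sees south sees south X south south => one one south sees south sees south south south south   [X → south]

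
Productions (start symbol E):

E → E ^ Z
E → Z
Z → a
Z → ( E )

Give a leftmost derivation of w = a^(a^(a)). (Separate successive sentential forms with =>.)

E => E^Z   [E → E ^ Z]
E^Z => Z^Z   [E → Z]
Z^Z => a^Z   [Z → a]
a^Z => a^(E)   [Z → ( E )]
a^(E) => a^(E^Z)   [E → E ^ Z]
a^(E^Z) => a^(Z^Z)   [E → Z]
a^(Z^Z) => a^(a^Z)   [Z → a]
a^(a^Z) => a^(a^(E))   [Z → ( E )]
a^(a^(E)) => a^(a^(Z))   [E → Z]
a^(a^(Z)) => a^(a^(a))   [Z → a]

E => E^Z => Z^Z => a^Z => a^(E) => a^(E^Z) => a^(Z^Z) => a^(a^Z) => a^(a^(E)) => a^(a^(Z)) => a^(a^(a))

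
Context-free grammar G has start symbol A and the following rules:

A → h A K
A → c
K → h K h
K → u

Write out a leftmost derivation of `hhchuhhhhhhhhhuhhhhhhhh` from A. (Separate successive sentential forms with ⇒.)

A⇒hAK⇒hhAKK⇒hhcKK⇒hhchKhK⇒hhchuhK⇒hhchuhhKh⇒hhchuhhhKhh⇒hhchuhhhhKhhh⇒hhchuhhhhhKhhhh⇒hhchuhhhhhhKhhhhh⇒hhchuhhhhhhhKhhhhhh⇒hhchuhhhhhhhhKhhhhhhh⇒hhchuhhhhhhhhhKhhhhhhhh⇒hhchuhhhhhhhhhuhhhhhhhh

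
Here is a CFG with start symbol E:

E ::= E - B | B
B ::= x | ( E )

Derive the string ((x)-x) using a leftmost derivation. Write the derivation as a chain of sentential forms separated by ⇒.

E ⇒ B   [E ::= B]
B ⇒ (E)   [B ::= ( E )]
(E) ⇒ (E-B)   [E ::= E - B]
(E-B) ⇒ (B-B)   [E ::= B]
(B-B) ⇒ ((E)-B)   [B ::= ( E )]
((E)-B) ⇒ ((B)-B)   [E ::= B]
((B)-B) ⇒ ((x)-B)   [B ::= x]
((x)-B) ⇒ ((x)-x)   [B ::= x]

E⇒B⇒(E)⇒(E-B)⇒(B-B)⇒((E)-B)⇒((B)-B)⇒((x)-B)⇒((x)-x)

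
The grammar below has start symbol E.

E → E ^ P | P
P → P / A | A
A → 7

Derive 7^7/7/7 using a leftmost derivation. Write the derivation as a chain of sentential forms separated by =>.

E => E^P   [E → E ^ P]
E^P => P^P   [E → P]
P^P => A^P   [P → A]
A^P => 7^P   [A → 7]
7^P => 7^P/A   [P → P / A]
7^P/A => 7^P/A/A   [P → P / A]
7^P/A/A => 7^A/A/A   [P → A]
7^A/A/A => 7^7/A/A   [A → 7]
7^7/A/A => 7^7/7/A   [A → 7]
7^7/7/A => 7^7/7/7   [A → 7]

E=>E^P=>P^P=>A^P=>7^P=>7^P/A=>7^P/A/A=>7^A/A/A=>7^7/A/A=>7^7/7/A=>7^7/7/7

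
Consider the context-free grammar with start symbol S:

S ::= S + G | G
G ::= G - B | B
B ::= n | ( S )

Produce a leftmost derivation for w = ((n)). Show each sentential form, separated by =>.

S => G   [S ::= G]
G => B   [G ::= B]
B => (S)   [B ::= ( S )]
(S) => (G)   [S ::= G]
(G) => (B)   [G ::= B]
(B) => ((S))   [B ::= ( S )]
((S)) => ((G))   [S ::= G]
((G)) => ((B))   [G ::= B]
((B)) => ((n))   [B ::= n]

S=>G=>B=>(S)=>(G)=>(B)=>((S))=>((G))=>((B))=>((n))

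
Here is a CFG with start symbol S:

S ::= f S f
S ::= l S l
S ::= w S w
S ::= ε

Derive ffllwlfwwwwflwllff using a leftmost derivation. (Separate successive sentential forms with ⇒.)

S ⇒ fSf ⇒ ffSff ⇒ fflSlff ⇒ ffllSllff ⇒ ffllwSwllff ⇒ ffllwlSlwllff ⇒ ffllwlfSflwllff ⇒ ffllwlfwSwflwllff ⇒ ffllwlfwwSwwflwllff ⇒ ffllwlfwwwwflwllff

S ⇒ fSf   [S ::= f S f]
fSf ⇒ ffSff   [S ::= f S f]
ffSff ⇒ fflSlff   [S ::= l S l]
fflSlff ⇒ ffllSllff   [S ::= l S l]
ffllSllff ⇒ ffllwSwllff   [S ::= w S w]
ffllwSwllff ⇒ ffllwlSlwllff   [S ::= l S l]
ffllwlSlwllff ⇒ ffllwlfSflwllff   [S ::= f S f]
ffllwlfSflwllff ⇒ ffllwlfwSwflwllff   [S ::= w S w]
ffllwlfwSwflwllff ⇒ ffllwlfwwSwwflwllff   [S ::= w S w]
ffllwlfwwSwwflwllff ⇒ ffllwlfwwwwflwllff   [S ::= ε]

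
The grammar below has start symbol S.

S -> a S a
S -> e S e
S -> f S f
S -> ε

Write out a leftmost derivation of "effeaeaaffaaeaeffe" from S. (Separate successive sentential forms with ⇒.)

S⇒eSe⇒efSfe⇒effSffe⇒effeSeffe⇒effeaSaeffe⇒effeaeSeaeffe⇒effeaeaSaeaeffe⇒effeaeaaSaaeaeffe⇒effeaeaafSfaaeaeffe⇒effeaeaaffaaeaeffe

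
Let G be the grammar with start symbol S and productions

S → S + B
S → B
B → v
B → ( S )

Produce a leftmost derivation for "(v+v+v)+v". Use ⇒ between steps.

S⇒S+B⇒B+B⇒(S)+B⇒(S+B)+B⇒(S+B+B)+B⇒(B+B+B)+B⇒(v+B+B)+B⇒(v+v+B)+B⇒(v+v+v)+B⇒(v+v+v)+v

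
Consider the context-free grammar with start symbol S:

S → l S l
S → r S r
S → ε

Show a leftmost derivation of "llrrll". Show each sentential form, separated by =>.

S => lSl => llSll => llrSrll => llrrll

S => lSl   [S → l S l]
lSl => llSll   [S → l S l]
llSll => llrSrll   [S → r S r]
llrSrll => llrrll   [S → ε]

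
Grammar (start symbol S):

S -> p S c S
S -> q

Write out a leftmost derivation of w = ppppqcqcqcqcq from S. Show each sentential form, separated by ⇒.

S ⇒ pScS   [S -> p S c S]
pScS ⇒ ppScScS   [S -> p S c S]
ppScScS ⇒ pppScScScS   [S -> p S c S]
pppScScScS ⇒ ppppScScScScS   [S -> p S c S]
ppppScScScScS ⇒ ppppqcScScScS   [S -> q]
ppppqcScScScS ⇒ ppppqcqcScScS   [S -> q]
ppppqcqcScScS ⇒ ppppqcqcqcScS   [S -> q]
ppppqcqcqcScS ⇒ ppppqcqcqcqcS   [S -> q]
ppppqcqcqcqcS ⇒ ppppqcqcqcqcq   [S -> q]

S ⇒ pScS ⇒ ppScScS ⇒ pppScScScS ⇒ ppppScScScScS ⇒ ppppqcScScScS ⇒ ppppqcqcScScS ⇒ ppppqcqcqcScS ⇒ ppppqcqcqcqcS ⇒ ppppqcqcqcqcq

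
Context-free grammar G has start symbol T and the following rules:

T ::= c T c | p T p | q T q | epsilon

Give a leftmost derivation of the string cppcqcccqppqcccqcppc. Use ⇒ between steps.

T ⇒ cTc ⇒ cpTpc ⇒ cppTppc ⇒ cppcTcppc ⇒ cppcqTqcppc ⇒ cppcqcTcqcppc ⇒ cppcqccTccqcppc ⇒ cppcqcccTcccqcppc ⇒ cppcqcccqTqcccqcppc ⇒ cppcqcccqpTpqcccqcppc ⇒ cppcqcccqppqcccqcppc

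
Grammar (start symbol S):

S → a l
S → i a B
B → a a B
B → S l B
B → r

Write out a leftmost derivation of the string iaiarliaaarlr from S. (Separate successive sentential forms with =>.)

S => iaB   [S → i a B]
iaB => iaSlB   [B → S l B]
iaSlB => iaiaBlB   [S → i a B]
iaiaBlB => iaiarlB   [B → r]
iaiarlB => iaiarlSlB   [B → S l B]
iaiarlSlB => iaiarliaBlB   [S → i a B]
iaiarliaBlB => iaiarliaaaBlB   [B → a a B]
iaiarliaaaBlB => iaiarliaaarlB   [B → r]
iaiarliaaarlB => iaiarliaaarlr   [B → r]

S => iaB => iaSlB => iaiaBlB => iaiarlB => iaiarlSlB => iaiarliaBlB => iaiarliaaaBlB => iaiarliaaarlB => iaiarliaaarlr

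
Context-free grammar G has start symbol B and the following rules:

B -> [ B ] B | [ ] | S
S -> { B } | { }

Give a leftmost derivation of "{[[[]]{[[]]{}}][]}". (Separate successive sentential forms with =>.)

B => S => {B} => {[B]B} => {[[B]B]B} => {[[[]]B]B} => {[[[]]S]B} => {[[[]]{B}]B} => {[[[]]{[B]B}]B} => {[[[]]{[[]]B}]B} => {[[[]]{[[]]S}]B} => {[[[]]{[[]]{}}]B} => {[[[]]{[[]]{}}][]}

B => S   [B -> S]
S => {B}   [S -> { B }]
{B} => {[B]B}   [B -> [ B ] B]
{[B]B} => {[[B]B]B}   [B -> [ B ] B]
{[[B]B]B} => {[[[]]B]B}   [B -> [ ]]
{[[[]]B]B} => {[[[]]S]B}   [B -> S]
{[[[]]S]B} => {[[[]]{B}]B}   [S -> { B }]
{[[[]]{B}]B} => {[[[]]{[B]B}]B}   [B -> [ B ] B]
{[[[]]{[B]B}]B} => {[[[]]{[[]]B}]B}   [B -> [ ]]
{[[[]]{[[]]B}]B} => {[[[]]{[[]]S}]B}   [B -> S]
{[[[]]{[[]]S}]B} => {[[[]]{[[]]{}}]B}   [S -> { }]
{[[[]]{[[]]{}}]B} => {[[[]]{[[]]{}}][]}   [B -> [ ]]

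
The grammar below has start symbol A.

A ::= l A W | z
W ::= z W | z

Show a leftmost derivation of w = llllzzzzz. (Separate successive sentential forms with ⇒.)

A⇒lAW⇒llAWW⇒lllAWWW⇒llllAWWWW⇒llllzWWWW⇒llllzzWWW⇒llllzzzWW⇒llllzzzzW⇒llllzzzzz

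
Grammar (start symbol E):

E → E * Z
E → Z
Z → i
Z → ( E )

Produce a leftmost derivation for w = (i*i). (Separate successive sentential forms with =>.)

E => Z => (E) => (E*Z) => (Z*Z) => (i*Z) => (i*i)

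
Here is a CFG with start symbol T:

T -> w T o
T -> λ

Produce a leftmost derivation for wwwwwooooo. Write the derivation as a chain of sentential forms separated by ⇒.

T ⇒ wTo ⇒ wwToo ⇒ wwwTooo ⇒ wwwwToooo ⇒ wwwwwTooooo ⇒ wwwwwooooo

T ⇒ wTo   [T -> w T o]
wTo ⇒ wwToo   [T -> w T o]
wwToo ⇒ wwwTooo   [T -> w T o]
wwwTooo ⇒ wwwwToooo   [T -> w T o]
wwwwToooo ⇒ wwwwwTooooo   [T -> w T o]
wwwwwTooooo ⇒ wwwwwooooo   [T -> λ]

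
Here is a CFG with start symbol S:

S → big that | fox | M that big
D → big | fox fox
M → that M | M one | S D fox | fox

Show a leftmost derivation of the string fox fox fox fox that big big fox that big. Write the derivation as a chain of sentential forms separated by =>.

S => M that big => S D fox that big => M that big D fox that big => S D fox that big D fox that big => fox D fox that big D fox that big => fox fox fox fox that big D fox that big => fox fox fox fox that big big fox that big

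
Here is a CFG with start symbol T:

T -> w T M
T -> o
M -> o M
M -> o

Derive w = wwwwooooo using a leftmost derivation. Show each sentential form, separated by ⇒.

T ⇒ wTM   [T -> w T M]
wTM ⇒ wwTMM   [T -> w T M]
wwTMM ⇒ wwwTMMM   [T -> w T M]
wwwTMMM ⇒ wwwwTMMMM   [T -> w T M]
wwwwTMMMM ⇒ wwwwoMMMM   [T -> o]
wwwwoMMMM ⇒ wwwwooMMM   [M -> o]
wwwwooMMM ⇒ wwwwoooMM   [M -> o]
wwwwoooMM ⇒ wwwwooooM   [M -> o]
wwwwooooM ⇒ wwwwooooo   [M -> o]

T ⇒ wTM ⇒ wwTMM ⇒ wwwTMMM ⇒ wwwwTMMMM ⇒ wwwwoMMMM ⇒ wwwwooMMM ⇒ wwwwoooMM ⇒ wwwwooooM ⇒ wwwwooooo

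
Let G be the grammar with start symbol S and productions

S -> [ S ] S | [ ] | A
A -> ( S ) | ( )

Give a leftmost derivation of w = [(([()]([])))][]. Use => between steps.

S => [S]S => [A]S => [(S)]S => [(A)]S => [((S))]S => [(([S]S))]S => [(([A]S))]S => [(([()]S))]S => [(([()]A))]S => [(([()](S)))]S => [(([()]([])))]S => [(([()]([])))][]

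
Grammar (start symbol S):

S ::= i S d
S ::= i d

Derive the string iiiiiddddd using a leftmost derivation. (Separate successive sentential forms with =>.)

S => iSd   [S ::= i S d]
iSd => iiSdd   [S ::= i S d]
iiSdd => iiiSddd   [S ::= i S d]
iiiSddd => iiiiSdddd   [S ::= i S d]
iiiiSdddd => iiiiiddddd   [S ::= i d]

S => iSd => iiSdd => iiiSddd => iiiiSdddd => iiiiiddddd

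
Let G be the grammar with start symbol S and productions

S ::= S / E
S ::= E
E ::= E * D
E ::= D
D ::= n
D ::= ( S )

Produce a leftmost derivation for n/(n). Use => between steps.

S => S/E => E/E => D/E => n/E => n/D => n/(S) => n/(E) => n/(D) => n/(n)

S => S/E   [S ::= S / E]
S/E => E/E   [S ::= E]
E/E => D/E   [E ::= D]
D/E => n/E   [D ::= n]
n/E => n/D   [E ::= D]
n/D => n/(S)   [D ::= ( S )]
n/(S) => n/(E)   [S ::= E]
n/(E) => n/(D)   [E ::= D]
n/(D) => n/(n)   [D ::= n]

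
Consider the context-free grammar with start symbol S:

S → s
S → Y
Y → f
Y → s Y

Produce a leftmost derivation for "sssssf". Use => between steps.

S => Y   [S → Y]
Y => sY   [Y → s Y]
sY => ssY   [Y → s Y]
ssY => sssY   [Y → s Y]
sssY => ssssY   [Y → s Y]
ssssY => sssssY   [Y → s Y]
sssssY => sssssf   [Y → f]

S=>Y=>sY=>ssY=>sssY=>ssssY=>sssssY=>sssssf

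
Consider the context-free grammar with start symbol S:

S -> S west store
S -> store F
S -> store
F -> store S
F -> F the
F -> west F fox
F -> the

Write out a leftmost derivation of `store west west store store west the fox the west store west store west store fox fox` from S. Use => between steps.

S => store F => store west F fox => store west west F fox fox => store west west store S fox fox => store west west store S west store fox fox => store west west store S west store west store fox fox => store west west store S west store west store west store fox fox => store west west store store F west store west store west store fox fox => store west west store store F the west store west store west store fox fox => store west west store store west F fox the west store west store west store fox fox => store west west store store west the fox the west store west store west store fox fox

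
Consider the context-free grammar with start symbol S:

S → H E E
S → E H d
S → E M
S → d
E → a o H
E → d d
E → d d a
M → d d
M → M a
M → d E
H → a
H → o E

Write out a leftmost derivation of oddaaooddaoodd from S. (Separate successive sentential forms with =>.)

S => HEE   [S → H E E]
HEE => oEEE   [H → o E]
oEEE => oddaEE   [E → d d a]
oddaEE => oddaaoHE   [E → a o H]
oddaaoHE => oddaaooEE   [H → o E]
oddaaooEE => oddaaooddE   [E → d d]
oddaaooddE => oddaaooddaoH   [E → a o H]
oddaaooddaoH => oddaaooddaooE   [H → o E]
oddaaooddaooE => oddaaooddaoodd   [E → d d]

S=>HEE=>oEEE=>oddaEE=>oddaaoHE=>oddaaooEE=>oddaaooddE=>oddaaooddaoH=>oddaaooddaooE=>oddaaooddaoodd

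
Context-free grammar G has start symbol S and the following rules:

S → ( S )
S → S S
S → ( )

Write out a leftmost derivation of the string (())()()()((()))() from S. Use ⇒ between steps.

S ⇒ SS   [S → S S]
SS ⇒ SSS   [S → S S]
SSS ⇒ (S)SS   [S → ( S )]
(S)SS ⇒ (())SS   [S → ( )]
(())SS ⇒ (())SSS   [S → S S]
(())SSS ⇒ (())()SS   [S → ( )]
(())()SS ⇒ (())()SSS   [S → S S]
(())()SSS ⇒ (())()SSSS   [S → S S]
(())()SSSS ⇒ (())()()SSS   [S → ( )]
(())()()SSS ⇒ (())()()()SS   [S → ( )]
(())()()()SS ⇒ (())()()()(S)S   [S → ( S )]
(())()()()(S)S ⇒ (())()()()((S))S   [S → ( S )]
(())()()()((S))S ⇒ (())()()()((()))S   [S → ( )]
(())()()()((()))S ⇒ (())()()()((()))()   [S → ( )]

S⇒SS⇒SSS⇒(S)SS⇒(())SS⇒(())SSS⇒(())()SS⇒(())()SSS⇒(())()SSSS⇒(())()()SSS⇒(())()()()SS⇒(())()()()(S)S⇒(())()()()((S))S⇒(())()()()((()))S⇒(())()()()((()))()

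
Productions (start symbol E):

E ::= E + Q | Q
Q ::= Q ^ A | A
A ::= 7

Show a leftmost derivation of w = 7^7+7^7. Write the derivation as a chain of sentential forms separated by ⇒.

E ⇒ E+Q ⇒ Q+Q ⇒ Q^A+Q ⇒ A^A+Q ⇒ 7^A+Q ⇒ 7^7+Q ⇒ 7^7+Q^A ⇒ 7^7+A^A ⇒ 7^7+7^A ⇒ 7^7+7^7

E ⇒ E+Q   [E ::= E + Q]
E+Q ⇒ Q+Q   [E ::= Q]
Q+Q ⇒ Q^A+Q   [Q ::= Q ^ A]
Q^A+Q ⇒ A^A+Q   [Q ::= A]
A^A+Q ⇒ 7^A+Q   [A ::= 7]
7^A+Q ⇒ 7^7+Q   [A ::= 7]
7^7+Q ⇒ 7^7+Q^A   [Q ::= Q ^ A]
7^7+Q^A ⇒ 7^7+A^A   [Q ::= A]
7^7+A^A ⇒ 7^7+7^A   [A ::= 7]
7^7+7^A ⇒ 7^7+7^7   [A ::= 7]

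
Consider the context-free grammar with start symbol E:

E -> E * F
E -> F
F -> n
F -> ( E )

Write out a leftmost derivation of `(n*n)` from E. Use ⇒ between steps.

E ⇒ F   [E -> F]
F ⇒ (E)   [F -> ( E )]
(E) ⇒ (E*F)   [E -> E * F]
(E*F) ⇒ (F*F)   [E -> F]
(F*F) ⇒ (n*F)   [F -> n]
(n*F) ⇒ (n*n)   [F -> n]

E⇒F⇒(E)⇒(E*F)⇒(F*F)⇒(n*F)⇒(n*n)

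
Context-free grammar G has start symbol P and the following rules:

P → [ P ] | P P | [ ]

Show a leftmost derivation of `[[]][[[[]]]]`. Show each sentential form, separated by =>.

P => PP => [P]P => [[]]P => [[]][P] => [[]][[P]] => [[]][[[P]]] => [[]][[[[]]]]

P => PP   [P → P P]
PP => [P]P   [P → [ P ]]
[P]P => [[]]P   [P → [ ]]
[[]]P => [[]][P]   [P → [ P ]]
[[]][P] => [[]][[P]]   [P → [ P ]]
[[]][[P]] => [[]][[[P]]]   [P → [ P ]]
[[]][[[P]]] => [[]][[[[]]]]   [P → [ ]]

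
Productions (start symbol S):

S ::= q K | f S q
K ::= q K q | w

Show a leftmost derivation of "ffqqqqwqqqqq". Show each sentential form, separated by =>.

S => fSq => ffSqq => ffqKqq => ffqqKqqq => ffqqqKqqqq => ffqqqqKqqqqq => ffqqqqwqqqqq

S => fSq   [S ::= f S q]
fSq => ffSqq   [S ::= f S q]
ffSqq => ffqKqq   [S ::= q K]
ffqKqq => ffqqKqqq   [K ::= q K q]
ffqqKqqq => ffqqqKqqqq   [K ::= q K q]
ffqqqKqqqq => ffqqqqKqqqqq   [K ::= q K q]
ffqqqqKqqqqq => ffqqqqwqqqqq   [K ::= w]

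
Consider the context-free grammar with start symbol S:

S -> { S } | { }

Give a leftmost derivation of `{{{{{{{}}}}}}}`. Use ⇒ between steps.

S ⇒ {S}   [S -> { S }]
{S} ⇒ {{S}}   [S -> { S }]
{{S}} ⇒ {{{S}}}   [S -> { S }]
{{{S}}} ⇒ {{{{S}}}}   [S -> { S }]
{{{{S}}}} ⇒ {{{{{S}}}}}   [S -> { S }]
{{{{{S}}}}} ⇒ {{{{{{S}}}}}}   [S -> { S }]
{{{{{{S}}}}}} ⇒ {{{{{{{}}}}}}}   [S -> { }]

S ⇒ {S} ⇒ {{S}} ⇒ {{{S}}} ⇒ {{{{S}}}} ⇒ {{{{{S}}}}} ⇒ {{{{{{S}}}}}} ⇒ {{{{{{{}}}}}}}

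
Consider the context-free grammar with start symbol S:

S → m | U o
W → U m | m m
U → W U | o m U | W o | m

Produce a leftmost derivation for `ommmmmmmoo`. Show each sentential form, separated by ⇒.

S⇒Uo⇒Woo⇒Umoo⇒WUmoo⇒UmUmoo⇒omUmUmoo⇒ommmUmoo⇒ommmWUmoo⇒ommmmmUmoo⇒ommmmmmmoo

S ⇒ Uo   [S → U o]
Uo ⇒ Woo   [U → W o]
Woo ⇒ Umoo   [W → U m]
Umoo ⇒ WUmoo   [U → W U]
WUmoo ⇒ UmUmoo   [W → U m]
UmUmoo ⇒ omUmUmoo   [U → o m U]
omUmUmoo ⇒ ommmUmoo   [U → m]
ommmUmoo ⇒ ommmWUmoo   [U → W U]
ommmWUmoo ⇒ ommmmmUmoo   [W → m m]
ommmmmUmoo ⇒ ommmmmmmoo   [U → m]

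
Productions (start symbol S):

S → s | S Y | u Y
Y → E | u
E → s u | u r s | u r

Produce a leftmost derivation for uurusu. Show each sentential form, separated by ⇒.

S ⇒ SY ⇒ SYY ⇒ uYYY ⇒ uEYY ⇒ uurYY ⇒ uuruY ⇒ uuruE ⇒ uurusu

S ⇒ SY   [S → S Y]
SY ⇒ SYY   [S → S Y]
SYY ⇒ uYYY   [S → u Y]
uYYY ⇒ uEYY   [Y → E]
uEYY ⇒ uurYY   [E → u r]
uurYY ⇒ uuruY   [Y → u]
uuruY ⇒ uuruE   [Y → E]
uuruE ⇒ uurusu   [E → s u]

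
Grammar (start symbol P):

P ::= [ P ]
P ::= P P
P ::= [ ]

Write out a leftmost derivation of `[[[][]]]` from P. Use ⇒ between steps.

P ⇒ [P] ⇒ [[P]] ⇒ [[PP]] ⇒ [[[]P]] ⇒ [[[][]]]

P ⇒ [P]   [P ::= [ P ]]
[P] ⇒ [[P]]   [P ::= [ P ]]
[[P]] ⇒ [[PP]]   [P ::= P P]
[[PP]] ⇒ [[[]P]]   [P ::= [ ]]
[[[]P]] ⇒ [[[][]]]   [P ::= [ ]]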